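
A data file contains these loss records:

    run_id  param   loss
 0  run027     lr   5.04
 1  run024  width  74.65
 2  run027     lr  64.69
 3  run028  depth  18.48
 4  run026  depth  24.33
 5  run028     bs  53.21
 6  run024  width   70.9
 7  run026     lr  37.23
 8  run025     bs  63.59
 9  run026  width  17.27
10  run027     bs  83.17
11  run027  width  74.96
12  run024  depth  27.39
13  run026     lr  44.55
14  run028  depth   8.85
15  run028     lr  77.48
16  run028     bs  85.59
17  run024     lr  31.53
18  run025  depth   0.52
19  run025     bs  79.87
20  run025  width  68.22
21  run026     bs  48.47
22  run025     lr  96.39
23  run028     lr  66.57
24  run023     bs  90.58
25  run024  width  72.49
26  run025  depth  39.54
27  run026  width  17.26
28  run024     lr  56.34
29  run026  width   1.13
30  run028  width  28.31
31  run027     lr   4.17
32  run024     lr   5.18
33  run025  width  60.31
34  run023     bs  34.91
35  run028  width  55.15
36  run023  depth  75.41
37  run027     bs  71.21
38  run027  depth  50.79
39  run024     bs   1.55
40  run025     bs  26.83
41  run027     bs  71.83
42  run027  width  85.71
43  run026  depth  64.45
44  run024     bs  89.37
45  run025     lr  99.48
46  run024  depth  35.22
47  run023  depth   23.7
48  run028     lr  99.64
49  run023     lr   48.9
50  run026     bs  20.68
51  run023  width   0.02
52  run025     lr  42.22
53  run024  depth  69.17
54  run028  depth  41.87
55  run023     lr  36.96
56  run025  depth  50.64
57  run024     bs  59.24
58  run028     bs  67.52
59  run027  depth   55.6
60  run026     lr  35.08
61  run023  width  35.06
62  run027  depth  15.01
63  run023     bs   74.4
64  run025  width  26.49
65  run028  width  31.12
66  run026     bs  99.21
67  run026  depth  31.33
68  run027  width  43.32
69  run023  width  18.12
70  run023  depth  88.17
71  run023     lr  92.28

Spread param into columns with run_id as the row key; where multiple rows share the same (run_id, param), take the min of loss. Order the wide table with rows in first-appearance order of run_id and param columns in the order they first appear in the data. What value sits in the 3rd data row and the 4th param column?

With rows in first-appearance order of run_id, row 3 is run_id=run028. param columns in first-appearance order: lr, width, depth, bs; column 4 is bs.
Long rows with run_id=run028, param=bs: min(53.21, 85.59, 67.52) = 53.21.

53.21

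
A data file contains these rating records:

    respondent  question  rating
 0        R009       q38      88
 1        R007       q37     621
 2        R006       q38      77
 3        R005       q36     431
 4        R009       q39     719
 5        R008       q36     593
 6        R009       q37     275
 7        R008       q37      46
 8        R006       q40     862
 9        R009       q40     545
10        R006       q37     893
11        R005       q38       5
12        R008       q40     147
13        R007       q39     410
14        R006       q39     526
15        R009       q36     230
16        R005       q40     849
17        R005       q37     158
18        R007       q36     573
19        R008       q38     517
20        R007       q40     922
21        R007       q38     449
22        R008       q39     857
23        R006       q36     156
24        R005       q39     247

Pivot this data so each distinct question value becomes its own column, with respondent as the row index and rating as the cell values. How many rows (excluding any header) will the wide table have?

5 distinct respondent values → 5 rows.

5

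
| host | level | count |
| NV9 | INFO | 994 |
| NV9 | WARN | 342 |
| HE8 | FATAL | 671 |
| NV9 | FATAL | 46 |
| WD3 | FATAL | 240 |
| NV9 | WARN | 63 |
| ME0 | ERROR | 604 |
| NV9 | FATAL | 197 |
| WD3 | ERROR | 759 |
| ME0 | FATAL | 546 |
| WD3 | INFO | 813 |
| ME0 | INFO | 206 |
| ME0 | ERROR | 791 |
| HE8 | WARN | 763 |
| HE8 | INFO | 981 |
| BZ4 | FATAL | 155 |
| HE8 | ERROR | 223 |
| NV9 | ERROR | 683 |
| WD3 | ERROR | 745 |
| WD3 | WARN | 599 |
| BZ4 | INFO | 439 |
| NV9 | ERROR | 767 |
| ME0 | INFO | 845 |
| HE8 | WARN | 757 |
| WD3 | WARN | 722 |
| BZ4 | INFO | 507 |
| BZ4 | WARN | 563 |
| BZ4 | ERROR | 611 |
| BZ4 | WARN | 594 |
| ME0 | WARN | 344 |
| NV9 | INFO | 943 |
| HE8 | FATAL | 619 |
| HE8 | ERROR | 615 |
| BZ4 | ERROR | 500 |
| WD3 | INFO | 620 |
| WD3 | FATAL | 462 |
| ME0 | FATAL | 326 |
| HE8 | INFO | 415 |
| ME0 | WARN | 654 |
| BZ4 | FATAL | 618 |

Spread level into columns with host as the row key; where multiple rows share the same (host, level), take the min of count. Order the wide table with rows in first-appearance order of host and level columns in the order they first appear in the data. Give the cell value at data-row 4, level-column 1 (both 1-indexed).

With rows in first-appearance order of host, row 4 is host=ME0. level columns in first-appearance order: INFO, WARN, FATAL, ERROR; column 1 is INFO.
Long rows with host=ME0, level=INFO: min(206, 845) = 206.

206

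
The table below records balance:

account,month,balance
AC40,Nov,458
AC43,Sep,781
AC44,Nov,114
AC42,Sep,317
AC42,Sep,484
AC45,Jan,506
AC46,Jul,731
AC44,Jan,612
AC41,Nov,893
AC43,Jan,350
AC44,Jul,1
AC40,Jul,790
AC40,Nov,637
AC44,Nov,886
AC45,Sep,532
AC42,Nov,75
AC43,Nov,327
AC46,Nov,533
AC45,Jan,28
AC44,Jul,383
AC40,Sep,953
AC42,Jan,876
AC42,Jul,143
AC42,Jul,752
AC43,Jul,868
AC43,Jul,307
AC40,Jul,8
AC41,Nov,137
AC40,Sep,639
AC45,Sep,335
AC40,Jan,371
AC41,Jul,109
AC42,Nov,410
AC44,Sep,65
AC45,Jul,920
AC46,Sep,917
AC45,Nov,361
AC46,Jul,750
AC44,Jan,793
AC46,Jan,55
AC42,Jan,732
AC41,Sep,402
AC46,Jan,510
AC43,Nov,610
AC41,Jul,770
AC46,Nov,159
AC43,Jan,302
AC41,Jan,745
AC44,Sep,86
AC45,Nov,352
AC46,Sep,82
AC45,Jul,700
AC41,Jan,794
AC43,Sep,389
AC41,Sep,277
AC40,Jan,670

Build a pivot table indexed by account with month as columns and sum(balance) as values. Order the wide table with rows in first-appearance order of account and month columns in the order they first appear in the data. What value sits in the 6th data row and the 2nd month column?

With rows in first-appearance order of account, row 6 is account=AC46. month columns in first-appearance order: Nov, Sep, Jan, Jul; column 2 is Sep.
Long rows with account=AC46, month=Sep: 917 + 82 = 999.

999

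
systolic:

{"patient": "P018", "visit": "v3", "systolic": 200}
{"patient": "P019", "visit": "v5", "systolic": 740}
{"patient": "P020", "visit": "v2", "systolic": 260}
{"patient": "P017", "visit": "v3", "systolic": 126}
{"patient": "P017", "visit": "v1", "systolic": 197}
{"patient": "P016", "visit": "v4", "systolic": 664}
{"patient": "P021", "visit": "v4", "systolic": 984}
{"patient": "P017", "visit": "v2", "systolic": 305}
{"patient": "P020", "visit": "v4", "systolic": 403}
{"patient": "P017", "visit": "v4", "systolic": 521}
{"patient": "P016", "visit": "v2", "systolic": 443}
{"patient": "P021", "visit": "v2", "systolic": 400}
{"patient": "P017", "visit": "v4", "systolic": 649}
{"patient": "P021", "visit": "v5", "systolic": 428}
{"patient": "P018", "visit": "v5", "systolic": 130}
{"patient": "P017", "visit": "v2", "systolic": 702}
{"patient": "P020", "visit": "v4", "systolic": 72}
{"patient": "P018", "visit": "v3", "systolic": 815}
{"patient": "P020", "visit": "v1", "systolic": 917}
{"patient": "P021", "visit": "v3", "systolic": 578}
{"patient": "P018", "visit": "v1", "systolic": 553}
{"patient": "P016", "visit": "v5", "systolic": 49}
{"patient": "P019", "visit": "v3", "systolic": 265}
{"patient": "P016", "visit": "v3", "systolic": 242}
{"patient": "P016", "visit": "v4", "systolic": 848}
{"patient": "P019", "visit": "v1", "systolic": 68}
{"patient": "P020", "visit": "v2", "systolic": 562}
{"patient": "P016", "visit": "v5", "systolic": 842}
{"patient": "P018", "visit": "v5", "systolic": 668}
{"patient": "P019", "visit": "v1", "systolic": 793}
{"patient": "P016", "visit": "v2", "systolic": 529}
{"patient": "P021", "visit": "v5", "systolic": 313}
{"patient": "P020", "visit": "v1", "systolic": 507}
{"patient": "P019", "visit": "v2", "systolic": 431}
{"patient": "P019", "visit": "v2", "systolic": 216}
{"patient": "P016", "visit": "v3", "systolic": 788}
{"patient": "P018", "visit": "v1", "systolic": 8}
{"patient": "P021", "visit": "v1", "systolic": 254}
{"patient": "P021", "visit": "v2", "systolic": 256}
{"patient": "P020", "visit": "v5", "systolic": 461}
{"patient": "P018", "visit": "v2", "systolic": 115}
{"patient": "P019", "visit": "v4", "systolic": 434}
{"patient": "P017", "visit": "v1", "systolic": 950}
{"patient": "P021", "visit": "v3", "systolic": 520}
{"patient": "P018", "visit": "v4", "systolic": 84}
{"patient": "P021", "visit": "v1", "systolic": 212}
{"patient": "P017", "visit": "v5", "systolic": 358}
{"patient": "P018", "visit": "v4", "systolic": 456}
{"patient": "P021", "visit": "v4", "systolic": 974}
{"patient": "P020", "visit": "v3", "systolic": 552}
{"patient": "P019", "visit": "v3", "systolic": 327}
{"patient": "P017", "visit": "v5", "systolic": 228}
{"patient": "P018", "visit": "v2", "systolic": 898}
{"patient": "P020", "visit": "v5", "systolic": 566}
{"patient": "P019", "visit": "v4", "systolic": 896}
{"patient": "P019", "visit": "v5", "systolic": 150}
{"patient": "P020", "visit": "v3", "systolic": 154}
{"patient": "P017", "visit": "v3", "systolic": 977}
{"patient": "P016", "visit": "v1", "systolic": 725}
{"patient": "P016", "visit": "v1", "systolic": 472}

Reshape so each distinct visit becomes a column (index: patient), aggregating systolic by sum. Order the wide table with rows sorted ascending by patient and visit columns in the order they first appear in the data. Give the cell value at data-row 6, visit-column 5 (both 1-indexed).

With rows sorted ascending by patient, row 6 is patient=P021. visit columns in first-appearance order: v3, v5, v2, v1, v4; column 5 is v4.
Long rows with patient=P021, visit=v4: 984 + 974 = 1958.

1958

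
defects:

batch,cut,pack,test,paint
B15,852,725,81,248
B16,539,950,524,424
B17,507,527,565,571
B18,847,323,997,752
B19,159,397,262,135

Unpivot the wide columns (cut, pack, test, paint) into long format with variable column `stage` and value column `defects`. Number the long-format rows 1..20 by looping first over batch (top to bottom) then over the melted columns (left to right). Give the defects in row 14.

323

20 rows total (5 × 4). Row 14: index ⌊(14-1)/4⌋ = 3 into batch → B18; (14-1) mod 4 = 1 into the melted columns → pack.
So row 14 is (B18, pack, 323); defects = 323.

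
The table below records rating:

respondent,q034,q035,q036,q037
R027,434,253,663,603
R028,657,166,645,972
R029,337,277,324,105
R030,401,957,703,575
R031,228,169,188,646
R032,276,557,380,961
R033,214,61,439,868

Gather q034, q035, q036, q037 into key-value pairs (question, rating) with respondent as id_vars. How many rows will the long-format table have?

7 respondent values × 4 melted columns = 28 rows.

28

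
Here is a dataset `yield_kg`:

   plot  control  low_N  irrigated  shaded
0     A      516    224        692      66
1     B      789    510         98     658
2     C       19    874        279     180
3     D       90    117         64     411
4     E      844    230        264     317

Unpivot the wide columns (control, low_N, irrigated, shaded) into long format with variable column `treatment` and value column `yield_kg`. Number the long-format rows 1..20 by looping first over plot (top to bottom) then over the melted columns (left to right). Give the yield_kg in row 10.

874

20 rows total (5 × 4). Row 10: index ⌊(10-1)/4⌋ = 2 into plot → C; (10-1) mod 4 = 1 into the melted columns → low_N.
So row 10 is (C, low_N, 874); yield_kg = 874.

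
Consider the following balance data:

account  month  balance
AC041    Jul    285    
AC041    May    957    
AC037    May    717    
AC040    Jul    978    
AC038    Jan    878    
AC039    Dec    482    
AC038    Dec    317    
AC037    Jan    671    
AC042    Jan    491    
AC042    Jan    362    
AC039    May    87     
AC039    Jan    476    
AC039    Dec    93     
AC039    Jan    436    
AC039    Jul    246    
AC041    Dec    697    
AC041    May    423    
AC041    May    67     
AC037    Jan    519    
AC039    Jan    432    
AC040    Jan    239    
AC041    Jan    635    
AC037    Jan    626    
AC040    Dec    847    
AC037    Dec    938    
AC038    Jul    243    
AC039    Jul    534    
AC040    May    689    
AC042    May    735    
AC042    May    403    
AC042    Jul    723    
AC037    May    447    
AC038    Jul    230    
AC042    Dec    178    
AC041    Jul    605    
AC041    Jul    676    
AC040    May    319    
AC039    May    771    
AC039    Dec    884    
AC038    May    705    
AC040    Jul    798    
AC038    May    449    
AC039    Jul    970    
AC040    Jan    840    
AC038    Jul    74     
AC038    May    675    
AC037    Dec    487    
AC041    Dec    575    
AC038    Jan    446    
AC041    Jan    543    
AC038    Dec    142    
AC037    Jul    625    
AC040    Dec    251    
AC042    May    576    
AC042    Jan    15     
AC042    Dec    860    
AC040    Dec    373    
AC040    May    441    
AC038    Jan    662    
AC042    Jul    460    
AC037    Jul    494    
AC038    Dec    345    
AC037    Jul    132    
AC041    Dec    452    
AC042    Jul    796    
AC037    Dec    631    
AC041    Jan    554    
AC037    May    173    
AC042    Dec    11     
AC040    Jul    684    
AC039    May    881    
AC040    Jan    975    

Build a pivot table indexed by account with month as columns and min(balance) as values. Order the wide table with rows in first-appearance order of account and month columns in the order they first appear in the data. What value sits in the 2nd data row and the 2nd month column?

With rows in first-appearance order of account, row 2 is account=AC037. month columns in first-appearance order: Jul, May, Jan, Dec; column 2 is May.
Long rows with account=AC037, month=May: min(717, 447, 173) = 173.

173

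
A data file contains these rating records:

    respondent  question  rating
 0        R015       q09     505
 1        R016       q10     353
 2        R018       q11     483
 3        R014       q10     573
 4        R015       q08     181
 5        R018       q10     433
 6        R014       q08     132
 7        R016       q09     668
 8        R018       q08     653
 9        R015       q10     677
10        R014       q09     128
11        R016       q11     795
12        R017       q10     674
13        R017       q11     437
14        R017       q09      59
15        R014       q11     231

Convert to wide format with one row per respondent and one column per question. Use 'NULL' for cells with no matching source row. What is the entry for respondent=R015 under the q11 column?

No long-format row has respondent=R015 and question=q11, so the cell is NULL.

NULL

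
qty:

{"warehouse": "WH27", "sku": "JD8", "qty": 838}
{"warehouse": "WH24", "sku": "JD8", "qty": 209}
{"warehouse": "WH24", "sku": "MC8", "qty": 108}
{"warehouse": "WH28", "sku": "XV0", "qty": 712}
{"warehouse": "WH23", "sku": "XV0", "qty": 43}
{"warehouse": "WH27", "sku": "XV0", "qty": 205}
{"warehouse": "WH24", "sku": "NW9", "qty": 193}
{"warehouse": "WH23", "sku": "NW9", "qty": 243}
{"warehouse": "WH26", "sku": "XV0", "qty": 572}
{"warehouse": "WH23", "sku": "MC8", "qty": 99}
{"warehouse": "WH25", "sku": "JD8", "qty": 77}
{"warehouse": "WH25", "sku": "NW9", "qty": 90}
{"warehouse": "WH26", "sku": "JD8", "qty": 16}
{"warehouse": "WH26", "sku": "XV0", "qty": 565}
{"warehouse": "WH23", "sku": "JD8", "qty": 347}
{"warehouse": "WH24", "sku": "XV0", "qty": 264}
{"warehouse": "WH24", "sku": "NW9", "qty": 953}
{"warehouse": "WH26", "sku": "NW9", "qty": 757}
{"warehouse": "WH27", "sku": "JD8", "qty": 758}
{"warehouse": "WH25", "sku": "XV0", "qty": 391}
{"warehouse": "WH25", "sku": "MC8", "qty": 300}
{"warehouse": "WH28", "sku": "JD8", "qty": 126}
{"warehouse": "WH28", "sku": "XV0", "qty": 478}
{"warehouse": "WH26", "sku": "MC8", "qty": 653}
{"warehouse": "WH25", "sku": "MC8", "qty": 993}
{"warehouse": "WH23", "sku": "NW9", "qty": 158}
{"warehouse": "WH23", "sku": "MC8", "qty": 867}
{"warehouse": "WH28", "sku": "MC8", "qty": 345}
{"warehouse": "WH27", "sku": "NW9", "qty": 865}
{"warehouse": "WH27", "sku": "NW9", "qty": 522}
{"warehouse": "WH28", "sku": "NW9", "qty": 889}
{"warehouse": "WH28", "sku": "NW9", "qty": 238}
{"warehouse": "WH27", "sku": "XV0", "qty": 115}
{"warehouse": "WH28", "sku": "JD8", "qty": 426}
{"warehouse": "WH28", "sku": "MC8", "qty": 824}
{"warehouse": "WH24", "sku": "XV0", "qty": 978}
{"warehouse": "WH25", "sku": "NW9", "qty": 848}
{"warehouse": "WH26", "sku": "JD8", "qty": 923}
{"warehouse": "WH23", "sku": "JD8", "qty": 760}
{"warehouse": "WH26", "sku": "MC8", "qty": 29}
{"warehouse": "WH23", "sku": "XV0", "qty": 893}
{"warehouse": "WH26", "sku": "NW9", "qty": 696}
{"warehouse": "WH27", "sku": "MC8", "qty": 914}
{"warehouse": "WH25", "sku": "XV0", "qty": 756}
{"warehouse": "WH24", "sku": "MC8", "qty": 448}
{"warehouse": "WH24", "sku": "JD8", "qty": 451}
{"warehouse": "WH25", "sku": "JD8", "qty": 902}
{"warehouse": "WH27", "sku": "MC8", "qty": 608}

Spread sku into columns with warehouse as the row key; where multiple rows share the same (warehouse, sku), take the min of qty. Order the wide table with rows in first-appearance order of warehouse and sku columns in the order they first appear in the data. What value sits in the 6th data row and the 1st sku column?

77

With rows in first-appearance order of warehouse, row 6 is warehouse=WH25. sku columns in first-appearance order: JD8, MC8, XV0, NW9; column 1 is JD8.
Long rows with warehouse=WH25, sku=JD8: min(77, 902) = 77.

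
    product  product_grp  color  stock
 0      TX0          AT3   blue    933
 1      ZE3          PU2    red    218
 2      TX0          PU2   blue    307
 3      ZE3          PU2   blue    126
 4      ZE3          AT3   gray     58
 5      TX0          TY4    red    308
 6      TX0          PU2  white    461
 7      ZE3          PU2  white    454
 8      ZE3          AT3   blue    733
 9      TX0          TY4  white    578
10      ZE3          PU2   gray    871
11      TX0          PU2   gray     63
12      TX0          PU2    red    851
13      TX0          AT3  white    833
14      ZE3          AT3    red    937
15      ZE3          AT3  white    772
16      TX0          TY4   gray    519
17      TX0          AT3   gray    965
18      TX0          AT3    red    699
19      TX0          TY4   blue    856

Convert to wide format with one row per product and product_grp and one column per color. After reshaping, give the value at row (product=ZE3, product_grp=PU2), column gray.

871

Wide layout: rows indexed by product and product_grp, columns are the 4 distinct color values (blue, red, gray, white).
Cell (product=ZE3, product_grp=PU2, color=gray) draws from the long row where product=ZE3, product_grp=PU2 and color=gray, which has stock=871.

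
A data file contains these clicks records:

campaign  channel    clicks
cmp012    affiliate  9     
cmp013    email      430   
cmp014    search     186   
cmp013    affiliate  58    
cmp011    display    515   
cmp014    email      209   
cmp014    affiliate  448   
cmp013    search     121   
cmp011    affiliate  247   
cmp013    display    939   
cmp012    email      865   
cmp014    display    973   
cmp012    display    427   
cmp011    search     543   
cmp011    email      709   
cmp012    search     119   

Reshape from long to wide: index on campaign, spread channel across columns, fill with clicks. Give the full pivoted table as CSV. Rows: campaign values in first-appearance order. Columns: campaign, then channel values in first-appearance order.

Columns: campaign plus the 4 distinct channel values (affiliate, email, search, display).
For example, row cmp012 column affiliate takes clicks=9 from the long row (cmp012, affiliate).

campaign,affiliate,email,search,display
cmp012,9,865,119,427
cmp013,58,430,121,939
cmp014,448,209,186,973
cmp011,247,709,543,515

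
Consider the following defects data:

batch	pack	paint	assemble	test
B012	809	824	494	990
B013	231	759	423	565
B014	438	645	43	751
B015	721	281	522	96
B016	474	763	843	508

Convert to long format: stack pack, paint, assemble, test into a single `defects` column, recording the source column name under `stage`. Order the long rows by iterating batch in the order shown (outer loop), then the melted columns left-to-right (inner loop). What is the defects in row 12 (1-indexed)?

20 rows total (5 × 4). Row 12: index ⌊(12-1)/4⌋ = 2 into batch → B014; (12-1) mod 4 = 3 into the melted columns → test.
So row 12 is (B014, test, 751); defects = 751.

751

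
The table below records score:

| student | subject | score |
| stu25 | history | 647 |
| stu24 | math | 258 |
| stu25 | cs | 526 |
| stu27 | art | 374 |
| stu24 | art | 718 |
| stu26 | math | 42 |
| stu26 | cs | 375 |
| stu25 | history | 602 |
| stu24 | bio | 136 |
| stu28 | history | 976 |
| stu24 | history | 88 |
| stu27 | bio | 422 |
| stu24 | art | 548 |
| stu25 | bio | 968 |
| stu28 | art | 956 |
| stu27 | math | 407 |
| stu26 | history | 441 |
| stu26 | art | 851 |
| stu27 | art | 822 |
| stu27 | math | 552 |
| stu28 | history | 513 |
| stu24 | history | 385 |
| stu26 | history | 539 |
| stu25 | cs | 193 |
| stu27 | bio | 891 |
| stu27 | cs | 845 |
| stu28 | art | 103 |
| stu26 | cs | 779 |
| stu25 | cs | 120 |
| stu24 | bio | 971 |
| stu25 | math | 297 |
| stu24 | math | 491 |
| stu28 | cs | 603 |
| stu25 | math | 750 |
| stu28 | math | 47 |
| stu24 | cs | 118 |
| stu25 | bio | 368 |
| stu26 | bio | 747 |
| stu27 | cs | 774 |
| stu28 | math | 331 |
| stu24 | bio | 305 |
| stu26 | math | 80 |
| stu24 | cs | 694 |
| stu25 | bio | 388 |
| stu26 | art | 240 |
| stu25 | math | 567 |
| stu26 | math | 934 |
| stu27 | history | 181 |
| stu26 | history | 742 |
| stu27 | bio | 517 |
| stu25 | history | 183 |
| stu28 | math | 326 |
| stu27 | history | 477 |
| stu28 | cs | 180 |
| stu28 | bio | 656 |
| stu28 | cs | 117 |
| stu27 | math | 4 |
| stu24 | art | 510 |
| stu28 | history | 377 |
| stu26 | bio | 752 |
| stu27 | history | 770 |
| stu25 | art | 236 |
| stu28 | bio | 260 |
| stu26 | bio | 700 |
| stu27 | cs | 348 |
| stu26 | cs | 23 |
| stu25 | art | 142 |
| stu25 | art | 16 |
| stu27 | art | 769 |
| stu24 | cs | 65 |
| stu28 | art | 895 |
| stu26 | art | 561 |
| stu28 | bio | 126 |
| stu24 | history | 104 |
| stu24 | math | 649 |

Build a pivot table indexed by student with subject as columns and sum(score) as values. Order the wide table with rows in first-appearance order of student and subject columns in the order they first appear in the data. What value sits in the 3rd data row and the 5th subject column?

1830

With rows in first-appearance order of student, row 3 is student=stu27. subject columns in first-appearance order: history, math, cs, art, bio; column 5 is bio.
Long rows with student=stu27, subject=bio: 422 + 891 + 517 = 1830.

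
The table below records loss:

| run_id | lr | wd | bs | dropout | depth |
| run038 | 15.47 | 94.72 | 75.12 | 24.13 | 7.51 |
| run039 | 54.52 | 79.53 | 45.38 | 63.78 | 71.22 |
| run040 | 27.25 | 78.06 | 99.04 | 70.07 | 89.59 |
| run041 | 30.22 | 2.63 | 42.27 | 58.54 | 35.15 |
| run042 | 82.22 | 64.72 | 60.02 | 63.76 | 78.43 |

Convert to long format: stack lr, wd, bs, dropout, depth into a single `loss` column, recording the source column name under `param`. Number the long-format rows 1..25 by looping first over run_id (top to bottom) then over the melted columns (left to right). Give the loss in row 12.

25 rows total (5 × 5). Row 12: index ⌊(12-1)/5⌋ = 2 into run_id → run040; (12-1) mod 5 = 1 into the melted columns → wd.
So row 12 is (run040, wd, 78.06); loss = 78.06.

78.06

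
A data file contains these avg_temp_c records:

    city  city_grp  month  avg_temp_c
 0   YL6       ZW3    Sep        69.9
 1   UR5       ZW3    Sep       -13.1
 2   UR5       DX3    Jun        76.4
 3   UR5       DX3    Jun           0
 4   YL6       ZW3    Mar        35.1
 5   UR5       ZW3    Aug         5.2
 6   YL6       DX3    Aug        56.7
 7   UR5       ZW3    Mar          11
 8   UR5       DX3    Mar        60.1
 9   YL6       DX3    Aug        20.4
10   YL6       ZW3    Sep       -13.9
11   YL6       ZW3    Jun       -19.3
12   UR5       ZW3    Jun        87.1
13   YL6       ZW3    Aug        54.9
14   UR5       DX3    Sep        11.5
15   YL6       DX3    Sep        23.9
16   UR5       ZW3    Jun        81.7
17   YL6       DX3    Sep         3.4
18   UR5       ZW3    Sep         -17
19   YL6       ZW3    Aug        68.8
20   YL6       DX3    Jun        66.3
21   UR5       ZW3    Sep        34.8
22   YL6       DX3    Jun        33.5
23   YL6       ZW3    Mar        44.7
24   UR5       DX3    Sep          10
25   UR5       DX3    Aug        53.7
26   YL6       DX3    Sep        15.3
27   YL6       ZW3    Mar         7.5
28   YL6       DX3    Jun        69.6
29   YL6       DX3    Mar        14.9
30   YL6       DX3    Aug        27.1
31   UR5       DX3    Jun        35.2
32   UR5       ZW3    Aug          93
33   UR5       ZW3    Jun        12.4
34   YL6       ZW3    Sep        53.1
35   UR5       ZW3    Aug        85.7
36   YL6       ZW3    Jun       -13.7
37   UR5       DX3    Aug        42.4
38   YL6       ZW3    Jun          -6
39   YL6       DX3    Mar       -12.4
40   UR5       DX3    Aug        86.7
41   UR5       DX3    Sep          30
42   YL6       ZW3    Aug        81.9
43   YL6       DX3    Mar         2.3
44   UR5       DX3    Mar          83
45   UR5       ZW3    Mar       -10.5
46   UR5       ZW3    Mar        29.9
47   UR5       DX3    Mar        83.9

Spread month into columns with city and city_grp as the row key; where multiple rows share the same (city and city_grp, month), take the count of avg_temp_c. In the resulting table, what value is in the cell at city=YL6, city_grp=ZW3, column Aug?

3

Rows with city=YL6, city_grp=ZW3 and month=Aug: avg_temp_c values are 54.9, 68.8, 81.9.
3 rows match — count = 3.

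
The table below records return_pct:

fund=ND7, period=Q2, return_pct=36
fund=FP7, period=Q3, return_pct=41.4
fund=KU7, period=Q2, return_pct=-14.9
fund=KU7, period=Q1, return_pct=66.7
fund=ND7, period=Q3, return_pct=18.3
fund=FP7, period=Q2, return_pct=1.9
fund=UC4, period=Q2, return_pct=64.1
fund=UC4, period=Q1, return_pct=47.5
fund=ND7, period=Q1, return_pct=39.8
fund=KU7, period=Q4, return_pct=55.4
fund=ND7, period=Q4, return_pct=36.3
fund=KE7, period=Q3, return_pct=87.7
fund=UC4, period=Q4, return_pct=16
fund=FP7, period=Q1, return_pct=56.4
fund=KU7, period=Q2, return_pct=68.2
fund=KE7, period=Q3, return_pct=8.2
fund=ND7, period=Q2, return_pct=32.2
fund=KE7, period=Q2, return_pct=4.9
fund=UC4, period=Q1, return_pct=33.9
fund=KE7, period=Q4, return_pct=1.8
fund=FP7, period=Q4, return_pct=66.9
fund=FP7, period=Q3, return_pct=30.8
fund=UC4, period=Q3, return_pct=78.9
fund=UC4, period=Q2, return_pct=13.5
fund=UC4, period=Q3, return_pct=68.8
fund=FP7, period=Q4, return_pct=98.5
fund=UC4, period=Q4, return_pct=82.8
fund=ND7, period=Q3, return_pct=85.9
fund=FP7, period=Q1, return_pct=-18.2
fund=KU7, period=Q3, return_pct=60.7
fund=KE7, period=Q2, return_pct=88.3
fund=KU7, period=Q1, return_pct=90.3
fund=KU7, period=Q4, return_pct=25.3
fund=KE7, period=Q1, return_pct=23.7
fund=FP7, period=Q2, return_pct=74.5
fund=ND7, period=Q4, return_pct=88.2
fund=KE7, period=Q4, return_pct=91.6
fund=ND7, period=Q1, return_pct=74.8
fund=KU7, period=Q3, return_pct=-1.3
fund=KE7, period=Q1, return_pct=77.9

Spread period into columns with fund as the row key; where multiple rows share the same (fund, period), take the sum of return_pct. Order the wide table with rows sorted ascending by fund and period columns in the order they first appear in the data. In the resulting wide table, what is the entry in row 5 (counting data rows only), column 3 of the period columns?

With rows sorted ascending by fund, row 5 is fund=UC4. period columns in first-appearance order: Q2, Q3, Q1, Q4; column 3 is Q1.
Long rows with fund=UC4, period=Q1: 47.5 + 33.9 = 81.4.

81.4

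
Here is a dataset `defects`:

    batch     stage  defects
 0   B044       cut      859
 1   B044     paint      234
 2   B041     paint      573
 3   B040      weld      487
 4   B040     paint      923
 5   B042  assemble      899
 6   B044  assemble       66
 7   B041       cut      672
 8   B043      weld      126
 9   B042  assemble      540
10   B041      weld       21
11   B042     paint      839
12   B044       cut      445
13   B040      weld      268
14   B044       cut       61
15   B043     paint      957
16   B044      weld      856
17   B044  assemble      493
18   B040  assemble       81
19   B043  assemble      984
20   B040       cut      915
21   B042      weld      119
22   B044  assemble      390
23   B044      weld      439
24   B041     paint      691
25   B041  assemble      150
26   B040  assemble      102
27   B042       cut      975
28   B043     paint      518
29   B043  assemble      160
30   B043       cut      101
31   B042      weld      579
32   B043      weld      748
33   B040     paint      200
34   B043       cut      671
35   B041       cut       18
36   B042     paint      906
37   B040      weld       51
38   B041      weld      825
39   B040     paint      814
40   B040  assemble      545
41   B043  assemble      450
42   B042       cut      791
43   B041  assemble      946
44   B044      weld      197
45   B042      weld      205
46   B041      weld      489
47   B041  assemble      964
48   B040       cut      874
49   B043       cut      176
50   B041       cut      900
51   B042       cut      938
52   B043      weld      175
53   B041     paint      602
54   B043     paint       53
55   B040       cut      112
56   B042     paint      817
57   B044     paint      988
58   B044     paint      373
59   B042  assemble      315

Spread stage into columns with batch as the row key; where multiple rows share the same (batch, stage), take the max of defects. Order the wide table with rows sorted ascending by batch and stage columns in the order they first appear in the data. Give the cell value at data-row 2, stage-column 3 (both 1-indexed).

With rows sorted ascending by batch, row 2 is batch=B041. stage columns in first-appearance order: cut, paint, weld, assemble; column 3 is weld.
Long rows with batch=B041, stage=weld: max(21, 825, 489) = 825.

825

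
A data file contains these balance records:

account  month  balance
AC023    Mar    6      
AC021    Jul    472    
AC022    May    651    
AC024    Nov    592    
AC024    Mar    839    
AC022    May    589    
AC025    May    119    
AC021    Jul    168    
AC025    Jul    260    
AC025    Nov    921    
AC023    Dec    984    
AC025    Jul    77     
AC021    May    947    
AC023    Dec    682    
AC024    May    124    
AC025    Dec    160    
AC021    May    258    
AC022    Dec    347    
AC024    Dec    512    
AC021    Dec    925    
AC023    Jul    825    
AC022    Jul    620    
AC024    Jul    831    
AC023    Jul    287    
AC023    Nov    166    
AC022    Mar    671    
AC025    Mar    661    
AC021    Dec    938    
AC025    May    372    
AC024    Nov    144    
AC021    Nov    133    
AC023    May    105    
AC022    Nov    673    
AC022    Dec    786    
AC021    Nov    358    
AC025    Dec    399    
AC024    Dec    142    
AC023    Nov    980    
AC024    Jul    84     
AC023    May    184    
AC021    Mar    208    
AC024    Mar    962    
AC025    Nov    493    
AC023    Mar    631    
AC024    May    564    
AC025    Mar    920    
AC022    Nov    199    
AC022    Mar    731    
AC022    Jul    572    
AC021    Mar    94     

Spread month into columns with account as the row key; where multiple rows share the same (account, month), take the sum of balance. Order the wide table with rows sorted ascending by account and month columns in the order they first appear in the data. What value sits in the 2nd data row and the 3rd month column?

With rows sorted ascending by account, row 2 is account=AC022. month columns in first-appearance order: Mar, Jul, May, Nov, Dec; column 3 is May.
Long rows with account=AC022, month=May: 651 + 589 = 1240.

1240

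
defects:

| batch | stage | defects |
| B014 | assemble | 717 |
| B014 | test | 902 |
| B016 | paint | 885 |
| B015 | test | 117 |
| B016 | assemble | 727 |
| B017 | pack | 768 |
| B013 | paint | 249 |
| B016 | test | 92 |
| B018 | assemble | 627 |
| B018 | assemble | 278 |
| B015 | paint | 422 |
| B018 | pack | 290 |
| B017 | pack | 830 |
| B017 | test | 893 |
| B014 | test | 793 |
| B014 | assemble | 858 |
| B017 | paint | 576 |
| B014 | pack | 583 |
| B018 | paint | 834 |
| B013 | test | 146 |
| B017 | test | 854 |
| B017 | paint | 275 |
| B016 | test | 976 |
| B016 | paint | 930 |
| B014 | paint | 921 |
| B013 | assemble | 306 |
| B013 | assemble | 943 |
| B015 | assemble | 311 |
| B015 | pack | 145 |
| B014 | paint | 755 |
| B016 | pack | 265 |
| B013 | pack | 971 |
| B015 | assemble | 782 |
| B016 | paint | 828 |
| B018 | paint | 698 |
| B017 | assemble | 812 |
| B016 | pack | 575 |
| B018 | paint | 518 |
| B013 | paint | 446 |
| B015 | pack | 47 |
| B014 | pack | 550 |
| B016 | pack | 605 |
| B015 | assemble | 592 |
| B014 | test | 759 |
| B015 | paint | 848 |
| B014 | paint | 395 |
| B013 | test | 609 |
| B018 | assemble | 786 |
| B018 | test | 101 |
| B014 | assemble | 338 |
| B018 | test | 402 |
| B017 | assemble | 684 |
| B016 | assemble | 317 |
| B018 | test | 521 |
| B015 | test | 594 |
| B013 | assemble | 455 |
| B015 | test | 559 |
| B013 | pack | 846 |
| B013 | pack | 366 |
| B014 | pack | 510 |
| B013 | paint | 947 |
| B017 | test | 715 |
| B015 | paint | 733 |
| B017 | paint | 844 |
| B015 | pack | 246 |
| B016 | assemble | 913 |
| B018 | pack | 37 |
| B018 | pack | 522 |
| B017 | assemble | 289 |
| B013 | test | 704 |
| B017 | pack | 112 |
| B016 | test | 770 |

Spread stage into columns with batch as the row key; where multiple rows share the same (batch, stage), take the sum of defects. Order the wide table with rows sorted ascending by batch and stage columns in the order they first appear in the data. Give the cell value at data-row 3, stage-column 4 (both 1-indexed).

438

With rows sorted ascending by batch, row 3 is batch=B015. stage columns in first-appearance order: assemble, test, paint, pack; column 4 is pack.
Long rows with batch=B015, stage=pack: 145 + 47 + 246 = 438.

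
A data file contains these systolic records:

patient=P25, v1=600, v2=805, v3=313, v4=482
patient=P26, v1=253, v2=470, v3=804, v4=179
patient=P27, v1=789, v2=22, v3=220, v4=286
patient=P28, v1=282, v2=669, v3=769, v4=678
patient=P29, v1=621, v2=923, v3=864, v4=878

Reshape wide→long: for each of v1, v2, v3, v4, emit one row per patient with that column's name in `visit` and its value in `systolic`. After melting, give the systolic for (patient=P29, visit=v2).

923

Unpivoting turns each (patient, wide-column) pair into one long row.
The wide cell at row P29, column v2 holds 923, so the long row (P29, v2) has systolic=923.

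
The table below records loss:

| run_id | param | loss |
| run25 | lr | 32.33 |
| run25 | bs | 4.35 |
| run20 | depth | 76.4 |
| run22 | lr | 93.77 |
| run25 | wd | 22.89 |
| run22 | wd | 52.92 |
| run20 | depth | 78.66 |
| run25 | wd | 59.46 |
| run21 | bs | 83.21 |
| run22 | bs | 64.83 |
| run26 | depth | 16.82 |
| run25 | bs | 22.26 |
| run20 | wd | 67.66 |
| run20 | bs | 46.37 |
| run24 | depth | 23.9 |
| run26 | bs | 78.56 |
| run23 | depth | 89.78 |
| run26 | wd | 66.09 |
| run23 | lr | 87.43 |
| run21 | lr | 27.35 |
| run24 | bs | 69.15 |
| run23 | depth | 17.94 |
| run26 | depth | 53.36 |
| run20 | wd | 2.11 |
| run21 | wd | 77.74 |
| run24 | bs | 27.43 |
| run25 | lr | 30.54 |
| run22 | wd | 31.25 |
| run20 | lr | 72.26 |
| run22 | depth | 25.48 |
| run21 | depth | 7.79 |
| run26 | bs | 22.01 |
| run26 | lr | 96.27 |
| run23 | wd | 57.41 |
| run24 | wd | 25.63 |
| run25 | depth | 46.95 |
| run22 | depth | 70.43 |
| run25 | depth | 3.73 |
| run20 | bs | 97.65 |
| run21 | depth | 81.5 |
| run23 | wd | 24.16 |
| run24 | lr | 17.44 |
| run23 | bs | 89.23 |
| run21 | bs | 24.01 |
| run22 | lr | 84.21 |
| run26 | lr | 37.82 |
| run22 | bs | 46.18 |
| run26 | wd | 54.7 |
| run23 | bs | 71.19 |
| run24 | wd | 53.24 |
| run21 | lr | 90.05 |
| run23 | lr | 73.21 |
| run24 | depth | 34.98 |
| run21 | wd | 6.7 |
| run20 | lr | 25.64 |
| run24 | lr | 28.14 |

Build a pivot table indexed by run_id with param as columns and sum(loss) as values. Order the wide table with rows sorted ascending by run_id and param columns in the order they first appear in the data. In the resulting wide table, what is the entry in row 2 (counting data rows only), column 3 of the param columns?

With rows sorted ascending by run_id, row 2 is run_id=run21. param columns in first-appearance order: lr, bs, depth, wd; column 3 is depth.
Long rows with run_id=run21, param=depth: 7.79 + 81.5 = 89.29.

89.29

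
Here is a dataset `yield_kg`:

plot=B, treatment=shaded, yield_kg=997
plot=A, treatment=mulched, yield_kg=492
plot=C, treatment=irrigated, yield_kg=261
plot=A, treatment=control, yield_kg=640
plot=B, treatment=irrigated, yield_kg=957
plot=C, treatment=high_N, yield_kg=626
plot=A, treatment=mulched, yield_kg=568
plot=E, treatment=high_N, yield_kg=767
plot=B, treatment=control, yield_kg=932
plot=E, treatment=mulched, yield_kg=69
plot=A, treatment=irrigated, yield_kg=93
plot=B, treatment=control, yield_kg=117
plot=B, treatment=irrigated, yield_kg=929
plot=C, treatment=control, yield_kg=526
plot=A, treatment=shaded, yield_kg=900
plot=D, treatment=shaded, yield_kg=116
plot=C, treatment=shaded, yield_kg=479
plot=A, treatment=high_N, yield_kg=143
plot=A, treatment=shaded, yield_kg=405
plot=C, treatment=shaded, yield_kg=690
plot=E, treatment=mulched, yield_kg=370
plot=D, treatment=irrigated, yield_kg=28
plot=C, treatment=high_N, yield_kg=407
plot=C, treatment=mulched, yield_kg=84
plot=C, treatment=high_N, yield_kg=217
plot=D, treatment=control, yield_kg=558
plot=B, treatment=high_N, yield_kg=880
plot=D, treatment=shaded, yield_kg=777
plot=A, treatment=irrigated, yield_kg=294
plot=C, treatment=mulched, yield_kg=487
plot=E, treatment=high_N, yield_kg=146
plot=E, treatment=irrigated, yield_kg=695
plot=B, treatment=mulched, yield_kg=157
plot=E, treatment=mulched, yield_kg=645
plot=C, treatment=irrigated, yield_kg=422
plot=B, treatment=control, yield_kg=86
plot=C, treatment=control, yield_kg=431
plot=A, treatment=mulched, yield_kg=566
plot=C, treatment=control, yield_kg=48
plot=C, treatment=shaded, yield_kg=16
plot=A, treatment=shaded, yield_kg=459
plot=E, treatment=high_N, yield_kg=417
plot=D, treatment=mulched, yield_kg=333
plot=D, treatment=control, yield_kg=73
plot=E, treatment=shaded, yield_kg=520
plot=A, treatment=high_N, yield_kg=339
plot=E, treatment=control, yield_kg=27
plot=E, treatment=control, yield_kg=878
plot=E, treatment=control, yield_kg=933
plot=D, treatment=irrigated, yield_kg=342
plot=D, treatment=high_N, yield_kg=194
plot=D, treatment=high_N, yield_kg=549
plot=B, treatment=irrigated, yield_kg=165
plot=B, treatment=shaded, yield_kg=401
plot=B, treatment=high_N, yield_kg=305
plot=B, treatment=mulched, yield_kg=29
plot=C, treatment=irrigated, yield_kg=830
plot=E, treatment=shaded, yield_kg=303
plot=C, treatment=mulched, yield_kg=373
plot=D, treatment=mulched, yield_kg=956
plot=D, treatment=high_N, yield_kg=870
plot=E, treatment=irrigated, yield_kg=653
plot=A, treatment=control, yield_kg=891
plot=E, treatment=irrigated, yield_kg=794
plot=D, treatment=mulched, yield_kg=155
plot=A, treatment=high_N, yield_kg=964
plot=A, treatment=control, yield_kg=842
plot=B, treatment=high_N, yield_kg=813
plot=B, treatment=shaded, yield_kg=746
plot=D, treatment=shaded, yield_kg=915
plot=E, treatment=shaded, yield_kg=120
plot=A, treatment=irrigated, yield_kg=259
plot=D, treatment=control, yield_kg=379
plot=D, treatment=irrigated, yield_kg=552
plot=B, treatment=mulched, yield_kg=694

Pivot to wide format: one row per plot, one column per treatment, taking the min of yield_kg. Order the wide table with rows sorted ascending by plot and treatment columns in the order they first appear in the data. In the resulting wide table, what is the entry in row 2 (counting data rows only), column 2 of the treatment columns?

29

With rows sorted ascending by plot, row 2 is plot=B. treatment columns in first-appearance order: shaded, mulched, irrigated, control, high_N; column 2 is mulched.
Long rows with plot=B, treatment=mulched: min(157, 29, 694) = 29.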